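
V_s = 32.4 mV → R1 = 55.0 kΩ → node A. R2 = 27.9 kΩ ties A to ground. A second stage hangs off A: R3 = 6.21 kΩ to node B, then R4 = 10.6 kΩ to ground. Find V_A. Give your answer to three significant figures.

The second stage (R3 + R4 = 16.81 kΩ) loads node A in parallel with R2.
Effective lower resistance at A: R2 ‖ 16.81 = 10.49 kΩ.
First divider: V_A = V_s · 10.49/(55.0 + 10.49) = 5.190 mV.

V_A ≈ 5.19 mV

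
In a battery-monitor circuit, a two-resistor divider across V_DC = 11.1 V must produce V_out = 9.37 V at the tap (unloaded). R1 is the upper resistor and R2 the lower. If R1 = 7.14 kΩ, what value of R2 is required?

R2 ≈ 38.7 kΩ

Required fraction k = V_out/V_DC = 0.8441.
Rearranging, R2 = R1·k/(1−k) = 7.14 × 5.416 = 38.67 kΩ.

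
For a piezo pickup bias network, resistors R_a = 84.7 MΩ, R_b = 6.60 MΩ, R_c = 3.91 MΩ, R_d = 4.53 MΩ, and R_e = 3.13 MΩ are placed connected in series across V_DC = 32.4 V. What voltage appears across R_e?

ΣR = 84.7 + 6.60 + 3.91 + 4.53 + 3.13 = 102.9 MΩ.
Voltage divider: V = V_DC · (3.130 / 102.9) = 32.4 × 0.03043 = 0.9858 V.

V ≈ 0.986 V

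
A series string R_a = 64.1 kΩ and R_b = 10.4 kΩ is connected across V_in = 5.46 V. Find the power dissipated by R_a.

P ≈ 0.344 mW

ΣR = 74.50 kΩ → I = 5.46/74.50 = 0.07329 mA.
P = I²R = 0.005371 × 64.1 = 0.3443 mW.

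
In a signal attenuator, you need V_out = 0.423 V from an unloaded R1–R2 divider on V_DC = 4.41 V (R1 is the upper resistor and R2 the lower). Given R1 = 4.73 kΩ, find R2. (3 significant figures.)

The divider ratio is R2/(R1+R2) = 0.423/4.41 = 0.09592.
R2 = R1 · 0.09592/(1 − 0.09592) = 0.5018 kΩ.

R2 ≈ 0.502 kΩ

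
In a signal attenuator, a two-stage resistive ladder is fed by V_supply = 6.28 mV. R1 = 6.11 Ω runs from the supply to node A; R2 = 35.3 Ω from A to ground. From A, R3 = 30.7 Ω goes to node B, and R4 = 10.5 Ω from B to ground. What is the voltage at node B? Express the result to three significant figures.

V_B ≈ 1.21 mV

Node A sees R2 in parallel with the series input of stage 2, R3 + R4 = 41.20 Ω.
Effective lower resistance at A: R2 ‖ 41.20 = 19.01 Ω.
First divider: V_A = V_supply · 19.01/(6.11 + 19.01) = 4.753 mV.
V_B = V_A × 0.2549 = 1.211 mV.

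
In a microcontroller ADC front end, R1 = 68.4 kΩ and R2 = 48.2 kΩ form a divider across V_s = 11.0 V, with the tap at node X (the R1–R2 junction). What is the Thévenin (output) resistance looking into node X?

R_th ≈ 28.3 kΩ

Zeroing V_s shorts the top of R1 to ground, so R_th = R1 ‖ R2 = 28.28 kΩ.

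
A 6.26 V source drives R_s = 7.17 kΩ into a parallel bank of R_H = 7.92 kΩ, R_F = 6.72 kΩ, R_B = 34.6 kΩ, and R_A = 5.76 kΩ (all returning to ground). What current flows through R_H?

I ≈ 0.179 mA

Parallel bank: R_p = 1/(1/7.92 + 1/6.72 + 1/34.6 + 1/5.76) = 2.094 kΩ.
V_A by voltage divider: V_A = 6.26 × 2.094/(7.17 + 2.094) = 1.415 V.
Branch current I = V_A/R_H = 1.415/7.92 = 0.1787 mA.
(Check via current divider: I_total = 0.6757 mA; share G_k/ΣG = 0.2644 → same result.)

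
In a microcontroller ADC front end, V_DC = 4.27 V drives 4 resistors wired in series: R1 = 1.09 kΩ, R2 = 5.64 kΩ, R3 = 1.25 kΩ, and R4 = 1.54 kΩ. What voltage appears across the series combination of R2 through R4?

V ≈ 3.78 V

Series total: ΣR = 1.09 + 5.64 + 1.25 + 1.54 = 9.520 kΩ.
R_{R2..R4} = 5.64 + 1.25 + 1.54 = 8.430 kΩ.
V = V_DC · R/ΣR = 4.27 × 0.8855 = 3.781 V.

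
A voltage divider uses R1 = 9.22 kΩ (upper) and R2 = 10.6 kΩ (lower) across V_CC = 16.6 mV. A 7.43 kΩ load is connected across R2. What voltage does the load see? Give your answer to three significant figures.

V_out ≈ 5.34 mV

The load sits in parallel with R2, giving an effective lower resistance R2' = R2·R_L/(R2+R_L) = 4.368 kΩ.
Voltage divider with the loaded lower leg: V_out = 16.6 × 4.368/(9.22 + 4.368) = 16.6 × 0.3215 = 5.336 mV.
(Unloaded it would be 8.88 mV; the load pulls it down.)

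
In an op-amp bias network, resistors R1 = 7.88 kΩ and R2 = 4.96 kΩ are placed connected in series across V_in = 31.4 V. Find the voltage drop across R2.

ΣR = 7.88 + 4.96 = 12.84 kΩ.
By the voltage-divider rule, V = 31.4 × 4.960/12.84 = 12.13 V.

V ≈ 12.1 V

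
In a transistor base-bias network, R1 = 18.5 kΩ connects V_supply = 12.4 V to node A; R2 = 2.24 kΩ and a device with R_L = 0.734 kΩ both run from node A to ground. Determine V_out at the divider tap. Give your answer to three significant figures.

V_out ≈ 0.360 V

The load sits in parallel with R2, giving an effective lower resistance R2' = R2·R_L/(R2+R_L) = 0.5528 kΩ.
Then V_out = V_supply · R2'/(R1 + R2') = 12.4 × 0.5528/19.05 = 0.3598 V.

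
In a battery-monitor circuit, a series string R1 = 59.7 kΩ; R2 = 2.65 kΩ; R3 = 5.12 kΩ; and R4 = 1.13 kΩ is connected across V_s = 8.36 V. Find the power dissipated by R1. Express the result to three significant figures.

ΣR = 68.60 kΩ → I = 8.36/68.60 = 0.1219 mA.
P = I²R = 0.01485 × 59.7 = 0.8866 mW.

P ≈ 0.887 mW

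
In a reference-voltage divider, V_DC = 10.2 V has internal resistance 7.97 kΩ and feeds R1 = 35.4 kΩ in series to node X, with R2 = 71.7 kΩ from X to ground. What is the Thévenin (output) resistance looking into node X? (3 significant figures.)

R1' = 7.97 + 35.4 = 43.37 kΩ (source resistance + R1).
Zeroing V_DC shorts the top of R1' to ground, so R_th = R1' ‖ R2 = 27.02 kΩ.

R_th ≈ 27.0 kΩ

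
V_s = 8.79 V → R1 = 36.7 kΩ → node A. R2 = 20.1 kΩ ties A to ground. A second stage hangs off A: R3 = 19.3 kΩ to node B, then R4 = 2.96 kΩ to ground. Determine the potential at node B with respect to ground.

V_B ≈ 0.261 V

Looking into the second stage from A: R3 + R4 = 22.26 kΩ appears in parallel with R2.
Effective lower resistance at A: R2 ‖ 22.26 = 10.56 kΩ.
So V_A = 8.79 × 0.2235 = 1.964 V.
V_B = V_A × 0.1330 = 0.2612 V.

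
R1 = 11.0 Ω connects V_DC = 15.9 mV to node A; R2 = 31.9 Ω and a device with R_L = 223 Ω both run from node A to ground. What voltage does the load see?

The load sits in parallel with R2, giving an effective lower resistance R2' = R2·R_L/(R2+R_L) = 27.91 Ω.
Then V_out = V_DC · R2'/(R1 + R2') = 15.9 × 27.91/38.91 = 11.40 mV.
(Unloaded it would be 11.8 mV; the load pulls it down.)

V_out ≈ 11.4 mV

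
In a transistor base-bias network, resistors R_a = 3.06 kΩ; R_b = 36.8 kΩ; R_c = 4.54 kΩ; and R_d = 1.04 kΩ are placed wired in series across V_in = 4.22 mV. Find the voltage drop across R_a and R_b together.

ΣR = 3.06 + 36.8 + 4.54 + 1.04 = 45.44 kΩ.
R_{R_a..R_b} = 3.06 + 36.8 = 39.86 kΩ.
V = V_in · R/ΣR = 4.22 × 0.8772 = 3.702 mV.

V ≈ 3.70 mV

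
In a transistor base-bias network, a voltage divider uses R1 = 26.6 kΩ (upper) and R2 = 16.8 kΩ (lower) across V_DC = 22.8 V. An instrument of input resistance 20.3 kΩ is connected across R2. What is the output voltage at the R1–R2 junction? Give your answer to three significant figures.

V_out ≈ 5.86 V

R2 ‖ R_L = (16.8 × 20.3)/(16.8 + 20.3) = 9.192 kΩ.
Then V_out = V_DC · R2'/(R1 + R2') = 22.8 × 9.192/35.79 = 5.856 V.
(Unloaded it would be 8.83 V; the load pulls it down.)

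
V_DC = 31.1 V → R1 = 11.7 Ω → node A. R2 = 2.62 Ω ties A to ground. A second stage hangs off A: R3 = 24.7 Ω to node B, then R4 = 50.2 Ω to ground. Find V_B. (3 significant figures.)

Node A sees R2 in parallel with the series input of stage 2, R3 + R4 = 74.90 Ω.
R2 ‖ (R3+R4) = 2.531 Ω.
V_A = 31.1 × 2.531/(11.7 + 2.531) = 5.532 V.
Stage 2 is unloaded, so V_B = V_A · R4/(R3+R4) = 5.532 × 50.2/74.90 = 3.708 V.

V_B ≈ 3.71 V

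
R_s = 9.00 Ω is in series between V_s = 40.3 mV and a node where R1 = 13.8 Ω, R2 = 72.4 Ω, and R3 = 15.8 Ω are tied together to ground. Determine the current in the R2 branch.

Equivalent of the parallel group: R_p = 6.686 Ω.
V_A by voltage divider: V_A = 40.3 × 6.686/(9.00 + 6.686) = 17.18 mV.
Branch current I = V_A/R2 = 17.18/72.4 = 0.2373 mA.
(Check via current divider: I_total = 2.569 mA; share G_k/ΣG = 0.09235 → same result.)

I ≈ 0.237 mA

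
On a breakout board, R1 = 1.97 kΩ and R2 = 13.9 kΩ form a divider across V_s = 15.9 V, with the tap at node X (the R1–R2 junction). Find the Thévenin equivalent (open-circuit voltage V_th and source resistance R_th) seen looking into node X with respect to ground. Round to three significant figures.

With X open, the divider is unloaded: V_th = 15.9 × 13.9/15.87 = 13.93 V.
With V_s suppressed (replaced by a short), R_th = R1 ‖ R2 = (1.970 × 13.9)/(1.970 + 13.9) = 1.725 kΩ.

V_th ≈ 13.9 V, R_th ≈ 1.73 kΩ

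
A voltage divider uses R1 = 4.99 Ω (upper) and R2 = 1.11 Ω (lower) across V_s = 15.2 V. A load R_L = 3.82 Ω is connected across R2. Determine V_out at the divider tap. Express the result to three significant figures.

R2 ‖ R_L = (1.11 × 3.82)/(1.11 + 3.82) = 0.8601 Ω.
Then V_out = V_s · R2'/(R1 + R2') = 15.2 × 0.8601/5.850 = 2.235 V.

V_out ≈ 2.23 V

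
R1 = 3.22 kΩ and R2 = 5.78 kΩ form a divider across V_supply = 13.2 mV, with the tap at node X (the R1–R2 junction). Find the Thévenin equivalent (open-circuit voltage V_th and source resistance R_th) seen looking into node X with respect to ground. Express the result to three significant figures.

V_th ≈ 8.48 mV, R_th ≈ 2.07 kΩ

Open-circuit (no load on X): V_th = V_supply · R2/(R1 + R2) = 13.2 × 5.78/(3.220 + 5.78) = 8.477 mV.
Looking into X with the source shorted: R_th = R1·R2/(R1+R2) = 3.220 × 5.78/9.000 = 2.068 kΩ.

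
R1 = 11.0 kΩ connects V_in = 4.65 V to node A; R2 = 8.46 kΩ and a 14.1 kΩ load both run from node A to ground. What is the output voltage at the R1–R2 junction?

V_out ≈ 1.51 V

R2 ‖ R_L = (8.46 × 14.1)/(8.46 + 14.1) = 5.288 kΩ.
Then V_out = V_in · R2'/(R1 + R2') = 4.65 × 5.288/16.29 = 1.510 V.
(Unloaded it would be 2.02 V; the load pulls it down.)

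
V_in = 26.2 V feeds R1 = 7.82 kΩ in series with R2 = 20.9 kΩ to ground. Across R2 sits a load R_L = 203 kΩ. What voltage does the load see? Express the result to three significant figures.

V_out ≈ 18.5 V

First combine the lower leg with the load: R2 ‖ R_L = 18.95 kΩ.
Then V_out = V_in · R2'/(R1 + R2') = 26.2 × 18.95/26.77 = 18.55 V.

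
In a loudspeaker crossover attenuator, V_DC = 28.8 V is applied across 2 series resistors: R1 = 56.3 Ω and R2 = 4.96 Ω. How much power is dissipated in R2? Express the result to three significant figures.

The common current is I = 28.8/61.26 = 0.4701 A.
P(R2) = I²·R2 = (0.4701)² × 4.96 = 1.096 W.

P ≈ 1.10 W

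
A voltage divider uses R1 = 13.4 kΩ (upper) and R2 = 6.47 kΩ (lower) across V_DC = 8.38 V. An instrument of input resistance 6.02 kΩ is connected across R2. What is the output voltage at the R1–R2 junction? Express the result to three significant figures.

R2 ‖ R_L = (6.47 × 6.02)/(6.47 + 6.02) = 3.118 kΩ.
Voltage divider with the loaded lower leg: V_out = 8.38 × 3.118/(13.4 + 3.118) = 8.38 × 0.1888 = 1.582 V.
(Unloaded it would be 2.73 V; the load pulls it down.)

V_out ≈ 1.58 V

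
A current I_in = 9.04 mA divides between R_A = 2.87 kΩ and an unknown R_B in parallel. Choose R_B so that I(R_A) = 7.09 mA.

Two-branch current divider: I_A = I_in · R_B/(R_A + R_B).
With f = 0.7843, R_B = R_A · f/(1−f) = 2.87 × 3.636 = 10.44 kΩ.

R_B ≈ 10.4 kΩ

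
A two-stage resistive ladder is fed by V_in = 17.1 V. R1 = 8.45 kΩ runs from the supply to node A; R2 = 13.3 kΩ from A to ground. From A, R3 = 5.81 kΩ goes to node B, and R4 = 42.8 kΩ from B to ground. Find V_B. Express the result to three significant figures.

The second stage (R3 + R4 = 48.61 kΩ) loads node A in parallel with R2.
R2 ‖ (R3+R4) = 10.44 kΩ.
First divider: V_A = V_in · 10.44/(8.45 + 10.44) = 9.452 V.
Then the unloaded second divider: V_B = V_A × R4/(R3+R4) = 9.452 × 0.8805 = 8.322 V.

V_B ≈ 8.32 V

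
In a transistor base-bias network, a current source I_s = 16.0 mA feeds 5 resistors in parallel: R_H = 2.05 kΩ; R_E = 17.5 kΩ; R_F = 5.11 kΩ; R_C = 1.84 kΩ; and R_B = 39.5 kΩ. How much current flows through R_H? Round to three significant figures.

I ≈ 5.96 mA

Total conductance ΣG = 1/2.05 + 1/17.5 + 1/5.11 + 1/1.84 + 1/39.5 = 1.309 (units of 1/kΩ).
Current divider: I(R_H) = I_s · G_k/ΣG = 16.0 × (0.4878/1.309) = 16.0 × 0.3725 = 5.960 mA.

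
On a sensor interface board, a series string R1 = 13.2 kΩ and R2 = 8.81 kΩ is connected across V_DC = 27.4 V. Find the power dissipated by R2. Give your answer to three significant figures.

P ≈ 13.7 mW

ΣR = 22.01 kΩ → I = 27.4/22.01 = 1.245 mA.
P = I²R = 1.550 × 8.81 = 13.65 mW.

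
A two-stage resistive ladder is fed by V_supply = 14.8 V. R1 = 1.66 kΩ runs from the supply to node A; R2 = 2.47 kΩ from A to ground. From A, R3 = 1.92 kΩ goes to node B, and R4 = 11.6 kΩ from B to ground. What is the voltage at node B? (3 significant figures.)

Looking into the second stage from A: R3 + R4 = 13.52 kΩ appears in parallel with R2.
Effective lower resistance at A: R2 ‖ 13.52 = 2.088 kΩ.
V_A = 14.8 × 2.088/(1.66 + 2.088) = 8.246 V.
Stage 2 is unloaded, so V_B = V_A · R4/(R3+R4) = 8.246 × 11.6/13.52 = 7.075 V.

V_B ≈ 7.07 V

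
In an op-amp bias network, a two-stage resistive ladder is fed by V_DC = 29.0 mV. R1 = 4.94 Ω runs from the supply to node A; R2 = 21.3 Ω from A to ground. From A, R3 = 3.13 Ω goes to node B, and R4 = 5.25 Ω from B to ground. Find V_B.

V_B ≈ 9.97 mV

The second stage (R3 + R4 = 8.380 Ω) loads node A in parallel with R2.
R2 ‖ (R3+R4) = 6.014 Ω.
So V_A = 29.0 × 0.5490 = 15.92 mV.
V_B = V_A × 0.6265 = 9.975 mV.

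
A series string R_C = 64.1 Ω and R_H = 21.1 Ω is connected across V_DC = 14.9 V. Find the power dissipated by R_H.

P ≈ 0.645 W

ΣR = 85.20 Ω → I = 14.9/85.20 = 0.1749 A.
P(R_H) = I²·R_H = (0.1749)² × 21.1 = 0.6453 W.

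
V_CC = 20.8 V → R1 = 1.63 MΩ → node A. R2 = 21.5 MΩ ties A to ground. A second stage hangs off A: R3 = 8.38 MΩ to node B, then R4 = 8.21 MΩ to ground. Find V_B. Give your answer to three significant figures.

V_B ≈ 8.77 V

Looking into the second stage from A: R3 + R4 = 16.59 MΩ appears in parallel with R2.
R2 ‖ (R3+R4) = 9.364 MΩ.
V_A = 20.8 × 9.364/(1.63 + 9.364) = 17.72 V.
V_B = V_A × 0.4949 = 8.767 V.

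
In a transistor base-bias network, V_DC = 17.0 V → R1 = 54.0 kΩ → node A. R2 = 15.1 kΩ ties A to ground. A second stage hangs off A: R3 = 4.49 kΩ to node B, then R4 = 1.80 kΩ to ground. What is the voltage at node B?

Looking into the second stage from A: R3 + R4 = 6.290 kΩ appears in parallel with R2.
R2 ‖ (R3+R4) = 4.440 kΩ.
So V_A = 17.0 × 0.07598 = 1.292 V.
Stage 2 is unloaded, so V_B = V_A · R4/(R3+R4) = 1.292 × 1.80/6.290 = 0.3696 V.

V_B ≈ 0.370 V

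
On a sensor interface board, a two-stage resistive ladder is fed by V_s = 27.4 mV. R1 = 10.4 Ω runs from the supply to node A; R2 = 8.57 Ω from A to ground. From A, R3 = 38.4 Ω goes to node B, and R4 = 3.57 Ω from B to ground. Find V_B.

Node A sees R2 in parallel with the series input of stage 2, R3 + R4 = 41.97 Ω.
R2 ‖ (R3+R4) = 7.117 Ω.
First divider: V_A = V_s · 7.117/(10.4 + 7.117) = 11.13 mV.
V_B = V_A × 0.08506 = 0.9469 mV.

V_B ≈ 0.947 mV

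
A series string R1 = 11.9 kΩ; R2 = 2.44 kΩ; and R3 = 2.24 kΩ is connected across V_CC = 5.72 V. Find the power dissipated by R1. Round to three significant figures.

P ≈ 1.42 mW

Series current I = V_CC/ΣR = 5.72/16.58 = 0.3450 mA.
P = I²R = 0.1190 × 11.9 = 1.416 mW.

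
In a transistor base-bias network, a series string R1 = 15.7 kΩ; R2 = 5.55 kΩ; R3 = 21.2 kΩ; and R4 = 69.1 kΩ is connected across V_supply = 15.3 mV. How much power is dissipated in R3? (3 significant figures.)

The common current is I = 15.3/111.5 = 0.1372 µA.
P(R3) = I²·R3 = (0.1372)² × 21.2 = 0.3988 nW.

P ≈ 0.399 nW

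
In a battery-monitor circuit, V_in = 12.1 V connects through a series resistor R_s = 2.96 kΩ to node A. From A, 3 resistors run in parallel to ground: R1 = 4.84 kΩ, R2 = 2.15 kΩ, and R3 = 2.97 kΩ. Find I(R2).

I ≈ 1.41 mA

Parallel bank: R_p = 1/(1/4.84 + 1/2.15 + 1/2.97) = 0.9916 kΩ.
V_A = 12.1 × 0.9916/3.952 = 3.036 V.
I(R2) = V_A / R2 = 3.036/2.15 = 1.412 mA.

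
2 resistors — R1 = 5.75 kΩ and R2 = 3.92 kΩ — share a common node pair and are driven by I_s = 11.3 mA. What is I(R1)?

I ≈ 4.58 mA

With just two branches, the current splits inversely with resistance.
I(R1) = 11.3 × 3.92/(5.75 + 3.92) = 11.3 × 0.4054 = 4.581 mA.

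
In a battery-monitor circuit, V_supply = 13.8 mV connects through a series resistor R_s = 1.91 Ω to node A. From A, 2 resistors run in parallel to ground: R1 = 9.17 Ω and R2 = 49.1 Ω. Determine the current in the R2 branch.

I ≈ 0.225 mA

Parallel bank: R_p = 1/(1/9.17 + 1/49.1) = 7.727 Ω.
V_A by voltage divider: V_A = 13.8 × 7.727/(1.91 + 7.727) = 11.06 mV.
I(R2) = V_A / R2 = 11.06/49.1 = 0.2254 mA.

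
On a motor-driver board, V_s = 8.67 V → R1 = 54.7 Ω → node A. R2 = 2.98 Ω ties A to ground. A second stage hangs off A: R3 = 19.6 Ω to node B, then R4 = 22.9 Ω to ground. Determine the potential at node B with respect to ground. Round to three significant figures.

Looking into the second stage from A: R3 + R4 = 42.50 Ω appears in parallel with R2.
R2 ‖ (R3+R4) = 2.785 Ω.
First divider: V_A = V_s · 2.785/(54.7 + 2.785) = 0.4200 V.
Stage 2 is unloaded, so V_B = V_A · R4/(R3+R4) = 0.4200 × 22.9/42.50 = 0.2263 V.

V_B ≈ 0.226 V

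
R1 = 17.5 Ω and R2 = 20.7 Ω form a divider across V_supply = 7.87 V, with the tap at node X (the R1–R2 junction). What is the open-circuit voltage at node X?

V_th is the unloaded tap voltage: V_supply · R2/(R1+R2) = 7.87 × 0.5419 = 4.265 V.

V_th ≈ 4.26 V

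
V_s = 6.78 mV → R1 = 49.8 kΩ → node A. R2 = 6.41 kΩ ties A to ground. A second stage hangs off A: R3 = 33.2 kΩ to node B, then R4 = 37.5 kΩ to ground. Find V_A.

V_A ≈ 0.716 mV

Looking into the second stage from A: R3 + R4 = 70.70 kΩ appears in parallel with R2.
R2 ‖ (R3+R4) = 5.877 kΩ.
V_A = 6.78 × 5.877/(49.8 + 5.877) = 0.7157 mV.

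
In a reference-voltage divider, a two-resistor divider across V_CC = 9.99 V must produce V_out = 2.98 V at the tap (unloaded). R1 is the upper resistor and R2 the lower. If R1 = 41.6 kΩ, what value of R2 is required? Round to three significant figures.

R2 ≈ 17.7 kΩ

Required fraction k = V_out/V_CC = 0.2983.
Rearranging, R2 = R1·k/(1−k) = 41.6 × 0.4251 = 17.68 kΩ.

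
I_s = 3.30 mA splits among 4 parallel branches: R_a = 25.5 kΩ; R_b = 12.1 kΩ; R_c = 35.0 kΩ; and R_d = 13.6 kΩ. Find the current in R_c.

Total conductance ΣG = 1/25.5 + 1/12.1 + 1/35.0 + 1/13.6 = 0.2240 (units of 1/kΩ).
Current divider: I(R_c) = I_s · G_k/ΣG = 3.30 × (0.02857/0.2240) = 3.30 × 0.1276 = 0.4210 mA.

I ≈ 0.421 mA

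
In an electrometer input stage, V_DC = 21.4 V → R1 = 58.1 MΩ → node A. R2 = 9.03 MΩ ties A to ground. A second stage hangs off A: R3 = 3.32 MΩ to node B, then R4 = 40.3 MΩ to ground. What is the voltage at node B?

Looking into the second stage from A: R3 + R4 = 43.62 MΩ appears in parallel with R2.
Effective lower resistance at A: R2 ‖ 43.62 = 7.481 MΩ.
V_A = 21.4 × 7.481/(58.1 + 7.481) = 2.441 V.
Then the unloaded second divider: V_B = V_A × R4/(R3+R4) = 2.441 × 0.9239 = 2.255 V.

V_B ≈ 2.26 V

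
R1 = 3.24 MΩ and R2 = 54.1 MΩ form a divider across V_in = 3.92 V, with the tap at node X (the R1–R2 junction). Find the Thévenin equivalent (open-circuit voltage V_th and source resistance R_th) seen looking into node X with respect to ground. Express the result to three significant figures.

V_th ≈ 3.70 V, R_th ≈ 3.06 MΩ

With X open, the divider is unloaded: V_th = 3.92 × 54.1/57.34 = 3.699 V.
Looking into X with the source shorted: R_th = R1·R2/(R1+R2) = 3.240 × 54.1/57.34 = 3.057 MΩ.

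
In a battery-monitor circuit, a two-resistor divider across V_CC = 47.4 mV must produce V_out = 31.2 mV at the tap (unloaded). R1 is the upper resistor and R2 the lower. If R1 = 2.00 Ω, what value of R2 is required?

R2 ≈ 3.85 Ω

Required fraction k = V_out/V_CC = 0.6582.
Rearranging, R2 = R1·k/(1−k) = 2.00 × 1.926 = 3.852 Ω.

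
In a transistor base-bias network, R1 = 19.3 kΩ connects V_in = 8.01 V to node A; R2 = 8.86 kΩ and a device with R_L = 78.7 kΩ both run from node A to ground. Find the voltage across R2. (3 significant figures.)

V_out ≈ 2.34 V

First combine the lower leg with the load: R2 ‖ R_L = 7.963 kΩ.
Now apply the divider: V_out = 8.01 × 0.2921 = 2.340 V.
(Unloaded it would be 2.52 V; the load pulls it down.)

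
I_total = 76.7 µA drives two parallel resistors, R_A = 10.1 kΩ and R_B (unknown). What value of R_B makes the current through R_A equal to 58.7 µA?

R_B ≈ 32.9 kΩ

Two-branch current divider: I_A = I_total · R_B/(R_A + R_B).
With f = 0.7653, R_B = R_A · f/(1−f) = 10.1 × 3.261 = 32.94 kΩ.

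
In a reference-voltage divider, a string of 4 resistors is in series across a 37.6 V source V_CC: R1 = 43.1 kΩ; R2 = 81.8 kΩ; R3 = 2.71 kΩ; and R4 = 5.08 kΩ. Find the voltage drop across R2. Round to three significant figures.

Total series resistance ΣR = 43.1 + 81.8 + 2.71 + 5.08 = 132.7 kΩ.
By the voltage-divider rule, V = 37.6 × 81.80/132.7 = 23.18 V.

V ≈ 23.2 V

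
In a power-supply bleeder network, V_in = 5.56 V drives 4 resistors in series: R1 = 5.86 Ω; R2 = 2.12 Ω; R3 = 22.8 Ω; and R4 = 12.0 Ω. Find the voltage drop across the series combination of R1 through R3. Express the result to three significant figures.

V ≈ 4.00 V

Series total: ΣR = 5.86 + 2.12 + 22.8 + 12.0 = 42.78 Ω.
R_{R1..R3} = 5.86 + 2.12 + 22.8 = 30.78 Ω.
By the voltage-divider rule, V = 5.56 × 30.78/42.78 = 4.000 V.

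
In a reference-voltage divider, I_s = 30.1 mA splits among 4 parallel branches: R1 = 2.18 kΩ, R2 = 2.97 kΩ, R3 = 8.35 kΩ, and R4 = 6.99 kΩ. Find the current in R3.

I ≈ 3.41 mA

Total conductance ΣG = 1/2.18 + 1/2.97 + 1/8.35 + 1/6.99 = 1.058 (units of 1/kΩ).
By the current-divider rule, I = I_s · G_k/ΣG = 30.1 × 0.1132 = 3.406 mA.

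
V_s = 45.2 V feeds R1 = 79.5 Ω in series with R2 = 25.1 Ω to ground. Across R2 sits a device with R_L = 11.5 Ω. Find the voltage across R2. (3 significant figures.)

V_out ≈ 4.08 V

The load sits in parallel with R2, giving an effective lower resistance R2' = R2·R_L/(R2+R_L) = 7.887 Ω.
Now apply the divider: V_out = 45.2 × 0.09025 = 4.079 V.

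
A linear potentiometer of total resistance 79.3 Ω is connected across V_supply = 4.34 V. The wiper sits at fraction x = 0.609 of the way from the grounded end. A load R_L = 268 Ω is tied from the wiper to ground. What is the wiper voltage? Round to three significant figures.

Lower segment x·R_p = 48.29 Ω; upper segment (1−x)·R_p = 31.01 Ω.
Lower segment in parallel with the load: 48.29 ‖ 268 = 40.92 Ω.
Then V_out = V_supply · 40.92/(31.01 + 40.92) = 2.469 V.
(Unloaded: V_out = x·V_supply = 2.64 V.)

V_out ≈ 2.47 V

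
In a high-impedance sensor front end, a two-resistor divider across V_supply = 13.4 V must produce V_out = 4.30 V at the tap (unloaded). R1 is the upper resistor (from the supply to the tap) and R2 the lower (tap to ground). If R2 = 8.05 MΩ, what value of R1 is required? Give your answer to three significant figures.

R1 ≈ 17.0 MΩ

Required fraction k = V_out/V_supply = 0.3209.
Rearranging, R1 = R2·(1−k)/k = 8.05 × 2.116 = 17.04 MΩ.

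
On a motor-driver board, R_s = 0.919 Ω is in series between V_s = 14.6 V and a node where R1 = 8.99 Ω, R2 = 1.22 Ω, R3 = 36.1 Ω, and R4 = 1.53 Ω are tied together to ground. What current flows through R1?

I ≈ 0.654 A

Parallel bank: R_p = 1/(1/8.99 + 1/1.22 + 1/36.1 + 1/1.53) = 0.6203 Ω.
V_A by voltage divider: V_A = 14.6 × 0.6203/(0.919 + 0.6203) = 5.883 V.
I(R1) = V_A / R1 = 5.883/8.99 = 0.6544 A.
(Equivalently: I_total = 9.485 A, then current-divider fraction G_k/ΣG = 0.06900.)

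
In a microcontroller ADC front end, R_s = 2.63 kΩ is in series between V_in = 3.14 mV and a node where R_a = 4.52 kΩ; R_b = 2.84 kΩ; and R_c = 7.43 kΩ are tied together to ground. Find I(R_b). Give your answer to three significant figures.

Parallel bank: R_p = 1/(1/4.52 + 1/2.84 + 1/7.43) = 1.413 kΩ.
V_A by voltage divider: V_A = 3.14 × 1.413/(2.63 + 1.413) = 1.097 mV.
Branch current I = V_A/R_b = 1.097/2.84 = 0.3863 µA.

I ≈ 0.386 µA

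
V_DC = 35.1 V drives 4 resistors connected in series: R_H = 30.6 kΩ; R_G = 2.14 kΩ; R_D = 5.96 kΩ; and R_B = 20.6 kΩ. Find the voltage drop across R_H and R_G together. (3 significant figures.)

Total series resistance ΣR = 30.6 + 2.14 + 5.96 + 20.6 = 59.30 kΩ.
R_{R_H..R_G} = 30.6 + 2.14 = 32.74 kΩ.
V = V_DC · R/ΣR = 35.1 × 0.5521 = 19.38 V.

V ≈ 19.4 V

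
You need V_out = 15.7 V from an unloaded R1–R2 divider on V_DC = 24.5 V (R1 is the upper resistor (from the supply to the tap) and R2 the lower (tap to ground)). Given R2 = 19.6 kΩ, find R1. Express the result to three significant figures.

V_out/V_DC = R2/(R1+R2) = 0.6408.
So R1 = R2 · (V_DC/V_out − 1) = 19.6 × (24.5/15.7 − 1) = 19.6 × 0.5605 = 10.99 kΩ.

R1 ≈ 11.0 kΩ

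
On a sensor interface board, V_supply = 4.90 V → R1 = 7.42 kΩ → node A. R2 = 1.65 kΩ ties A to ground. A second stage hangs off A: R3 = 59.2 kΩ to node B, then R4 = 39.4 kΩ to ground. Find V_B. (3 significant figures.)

V_B ≈ 0.351 V

Node A sees R2 in parallel with the series input of stage 2, R3 + R4 = 98.60 kΩ.
Effective lower resistance at A: R2 ‖ 98.60 = 1.623 kΩ.
V_A = 4.90 × 1.623/(7.42 + 1.623) = 0.8794 V.
Stage 2 is unloaded, so V_B = V_A · R4/(R3+R4) = 0.8794 × 39.4/98.60 = 0.3514 V.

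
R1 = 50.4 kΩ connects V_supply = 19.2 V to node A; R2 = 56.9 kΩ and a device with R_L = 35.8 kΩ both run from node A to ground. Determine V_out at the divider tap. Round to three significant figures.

V_out ≈ 5.83 V

R2 ‖ R_L = (56.9 × 35.8)/(56.9 + 35.8) = 21.97 kΩ.
Voltage divider with the loaded lower leg: V_out = 19.2 × 21.97/(50.4 + 21.97) = 19.2 × 0.3036 = 5.830 V.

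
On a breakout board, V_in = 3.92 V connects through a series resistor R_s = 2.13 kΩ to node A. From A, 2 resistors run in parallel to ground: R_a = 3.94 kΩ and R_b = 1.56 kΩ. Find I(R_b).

Equivalent of the parallel group: R_p = 1.118 kΩ.
V_A = 3.92 × 1.118/3.248 = 1.349 V.
I(R_b) = V_A / R_b = 1.349/1.56 = 0.8647 mA.
(Equivalently: I_total = 1.207 mA, then current-divider fraction G_k/ΣG = 0.7164.)

I ≈ 0.865 mA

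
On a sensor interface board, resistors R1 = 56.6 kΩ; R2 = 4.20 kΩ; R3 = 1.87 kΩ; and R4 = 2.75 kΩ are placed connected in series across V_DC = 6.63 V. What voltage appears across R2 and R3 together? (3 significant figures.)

V ≈ 0.615 V

Total series resistance ΣR = 56.6 + 4.20 + 1.87 + 2.75 = 65.42 kΩ.
R_{R2..R3} = 4.20 + 1.87 = 6.070 kΩ.
V = V_DC · R/ΣR = 6.63 × 0.09279 = 0.6152 V.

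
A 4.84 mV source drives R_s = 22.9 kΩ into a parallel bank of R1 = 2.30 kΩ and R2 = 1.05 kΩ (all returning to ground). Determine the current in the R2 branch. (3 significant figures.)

I ≈ 0.141 µA

Parallel bank: R_p = 1/(1/2.30 + 1/1.05) = 0.7209 kΩ.
V_A by voltage divider: V_A = 4.84 × 0.7209/(22.9 + 0.7209) = 0.1477 mV.
Branch current I = V_A/R2 = 0.1477/1.05 = 0.1407 µA.
(Check via current divider: I_total = 0.2049 µA; share G_k/ΣG = 0.6866 → same result.)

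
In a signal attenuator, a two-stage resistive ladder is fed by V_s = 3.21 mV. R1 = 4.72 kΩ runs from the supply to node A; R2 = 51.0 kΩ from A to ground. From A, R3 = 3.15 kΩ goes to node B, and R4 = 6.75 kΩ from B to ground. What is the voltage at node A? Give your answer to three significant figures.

V_A ≈ 2.05 mV

The second stage (R3 + R4 = 9.900 kΩ) loads node A in parallel with R2.
Effective lower resistance at A: R2 ‖ 9.900 = 8.291 kΩ.
V_A = 3.21 × 8.291/(4.72 + 8.291) = 2.045 mV.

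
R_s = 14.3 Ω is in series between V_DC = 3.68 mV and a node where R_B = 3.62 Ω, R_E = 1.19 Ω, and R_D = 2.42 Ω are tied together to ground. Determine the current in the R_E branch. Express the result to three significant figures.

Equivalent of the parallel group: R_p = 0.6537 Ω.
V_A by voltage divider: V_A = 3.68 × 0.6537/(14.3 + 0.6537) = 0.1609 mV.
I(R_E) = V_A / R_E = 0.1609/1.19 = 0.1352 mA.

I ≈ 0.135 mA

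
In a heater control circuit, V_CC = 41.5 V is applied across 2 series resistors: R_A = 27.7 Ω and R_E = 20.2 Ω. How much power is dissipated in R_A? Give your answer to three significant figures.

P ≈ 20.8 W

Series current I = V_CC/ΣR = 41.5/47.90 = 0.8664 A.
P = I²R = 0.7506 × 27.7 = 20.79 W.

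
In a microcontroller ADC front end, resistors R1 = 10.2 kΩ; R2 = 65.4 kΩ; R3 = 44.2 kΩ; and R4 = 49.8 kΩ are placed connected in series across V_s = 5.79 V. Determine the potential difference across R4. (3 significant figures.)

ΣR = 10.2 + 65.4 + 44.2 + 49.8 = 169.6 kΩ.
By the voltage-divider rule, V = 5.79 × 49.80/169.6 = 1.700 V.

V ≈ 1.70 V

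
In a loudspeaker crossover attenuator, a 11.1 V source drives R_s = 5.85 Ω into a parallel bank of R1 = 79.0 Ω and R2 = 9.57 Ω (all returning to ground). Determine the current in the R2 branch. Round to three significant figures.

I ≈ 0.688 A

Parallel bank: R_p = 1/(1/79.0 + 1/9.57) = 8.536 Ω.
Node voltage V_A = V_s · R_p/(R_s + R_p) = 11.1 × 0.5934 = 6.586 V.
I(R2) = V_A / R2 = 6.586/9.57 = 0.6882 A.
(Check via current divider: I_total = 0.7716 A; share G_k/ΣG = 0.8919 → same result.)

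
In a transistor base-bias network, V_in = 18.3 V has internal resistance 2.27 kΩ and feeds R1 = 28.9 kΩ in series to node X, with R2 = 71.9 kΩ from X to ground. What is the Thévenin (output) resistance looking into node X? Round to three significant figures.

R_th ≈ 21.7 kΩ

R1' = 2.27 + 28.9 = 31.17 kΩ (source resistance + R1).
Looking into X with the source shorted: R_th = R1'·R2/(R1'+R2) = 31.17 × 71.9/103.1 = 21.74 kΩ.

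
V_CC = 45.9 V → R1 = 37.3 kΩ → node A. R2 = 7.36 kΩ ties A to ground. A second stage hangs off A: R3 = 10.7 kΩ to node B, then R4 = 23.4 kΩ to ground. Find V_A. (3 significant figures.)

Looking into the second stage from A: R3 + R4 = 34.10 kΩ appears in parallel with R2.
R2 ‖ (R3+R4) = 6.053 kΩ.
First divider: V_A = V_CC · 6.053/(37.3 + 6.053) = 6.409 V.

V_A ≈ 6.41 V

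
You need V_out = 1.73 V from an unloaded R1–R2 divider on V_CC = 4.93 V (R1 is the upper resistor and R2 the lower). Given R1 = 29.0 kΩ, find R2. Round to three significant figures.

R2 ≈ 15.7 kΩ

The divider ratio is R2/(R1+R2) = 1.73/4.93 = 0.3509.
Rearranging, R2 = R1·k/(1−k) = 29.0 × 0.5406 = 15.68 kΩ.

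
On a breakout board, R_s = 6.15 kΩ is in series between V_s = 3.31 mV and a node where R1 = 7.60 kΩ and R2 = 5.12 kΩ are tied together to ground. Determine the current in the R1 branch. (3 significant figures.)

I ≈ 0.145 µA

Combine the parallel branches: R_p = (1/7.60 + 1/5.12)⁻¹ = 3.059 kΩ.
V_A = 3.31 × 3.059/9.209 = 1.100 mV.
Branch current I = V_A/R1 = 1.100/7.60 = 0.1447 µA.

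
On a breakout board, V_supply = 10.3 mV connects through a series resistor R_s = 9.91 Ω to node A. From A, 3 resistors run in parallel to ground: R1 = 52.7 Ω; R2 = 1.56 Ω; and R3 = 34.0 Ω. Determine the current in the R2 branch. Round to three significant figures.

Equivalent of the parallel group: R_p = 1.451 Ω.
Node voltage V_A = V_supply · R_p/(R_s + R_p) = 10.3 × 0.1277 = 1.315 mV.
Branch current I = V_A/R2 = 1.315/1.56 = 0.8430 mA.

I ≈ 0.843 mA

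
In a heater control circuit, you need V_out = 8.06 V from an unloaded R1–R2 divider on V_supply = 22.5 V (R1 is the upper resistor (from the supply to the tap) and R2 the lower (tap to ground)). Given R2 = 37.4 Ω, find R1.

The divider ratio is R2/(R1+R2) = 8.06/22.5 = 0.3582.
R1 = R2·(1/k − 1) = 37.4 × 1.792 = 67.00 Ω.

R1 ≈ 67.0 Ω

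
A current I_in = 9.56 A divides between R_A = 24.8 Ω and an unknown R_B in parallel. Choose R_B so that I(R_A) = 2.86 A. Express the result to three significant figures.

R_B ≈ 10.6 Ω

Two-branch current divider: I_A = I_in · R_B/(R_A + R_B).
2.86/9.56 = R_B/(R_A + R_B) → R_B = R_A · (0.2992)/(1 − 0.2992) = 24.8 × 0.4269 = 10.59 Ω.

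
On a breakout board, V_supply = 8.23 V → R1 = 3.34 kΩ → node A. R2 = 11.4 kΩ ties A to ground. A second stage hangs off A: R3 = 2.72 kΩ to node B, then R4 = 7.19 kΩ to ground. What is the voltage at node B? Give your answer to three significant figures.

Looking into the second stage from A: R3 + R4 = 9.910 kΩ appears in parallel with R2.
R2 ‖ (R3+R4) = 5.301 kΩ.
First divider: V_A = V_supply · 5.301/(3.34 + 5.301) = 5.049 V.
Stage 2 is unloaded, so V_B = V_A · R4/(R3+R4) = 5.049 × 7.19/9.910 = 3.663 V.

V_B ≈ 3.66 V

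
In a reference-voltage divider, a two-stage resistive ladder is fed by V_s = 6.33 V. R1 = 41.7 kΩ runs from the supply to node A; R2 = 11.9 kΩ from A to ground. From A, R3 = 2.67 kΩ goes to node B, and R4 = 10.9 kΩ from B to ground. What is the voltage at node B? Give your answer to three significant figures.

The second stage (R3 + R4 = 13.57 kΩ) loads node A in parallel with R2.
R2 ‖ (R3+R4) = 6.340 kΩ.
V_A = 6.33 × 6.340/(41.7 + 6.340) = 0.8354 V.
V_B = V_A × 0.8032 = 0.6710 V.

V_B ≈ 0.671 V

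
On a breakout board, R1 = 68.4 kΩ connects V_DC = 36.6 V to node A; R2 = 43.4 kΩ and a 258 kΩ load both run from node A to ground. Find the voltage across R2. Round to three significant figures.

V_out ≈ 12.9 V

The load sits in parallel with R2, giving an effective lower resistance R2' = R2·R_L/(R2+R_L) = 37.15 kΩ.
Voltage divider with the loaded lower leg: V_out = 36.6 × 37.15/(68.4 + 37.15) = 36.6 × 0.3520 = 12.88 V.
(Unloaded it would be 14.2 V; the load pulls it down.)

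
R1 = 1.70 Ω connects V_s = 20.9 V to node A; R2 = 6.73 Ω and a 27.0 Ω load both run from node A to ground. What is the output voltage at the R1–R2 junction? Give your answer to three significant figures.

R2 ‖ R_L = (6.73 × 27.0)/(6.73 + 27.0) = 5.387 Ω.
Voltage divider with the loaded lower leg: V_out = 20.9 × 5.387/(1.70 + 5.387) = 20.9 × 0.7601 = 15.89 V.

V_out ≈ 15.9 V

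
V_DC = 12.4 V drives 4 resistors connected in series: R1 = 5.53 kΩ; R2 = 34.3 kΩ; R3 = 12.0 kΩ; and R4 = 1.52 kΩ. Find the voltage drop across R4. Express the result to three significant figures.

V ≈ 0.353 V

Series total: ΣR = 5.53 + 34.3 + 12.0 + 1.52 = 53.35 kΩ.
By the voltage-divider rule, V = 12.4 × 1.520/53.35 = 0.3533 V.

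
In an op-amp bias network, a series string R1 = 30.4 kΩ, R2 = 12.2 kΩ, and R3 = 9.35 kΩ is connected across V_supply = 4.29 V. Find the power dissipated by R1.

P ≈ 0.207 mW

ΣR = 51.95 kΩ → I = 4.29/51.95 = 0.08258 mA.
P = I²R = 0.006819 × 30.4 = 0.2073 mW.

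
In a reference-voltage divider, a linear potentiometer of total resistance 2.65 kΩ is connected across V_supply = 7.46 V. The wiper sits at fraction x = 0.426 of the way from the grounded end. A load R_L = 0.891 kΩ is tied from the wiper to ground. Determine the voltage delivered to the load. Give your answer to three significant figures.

V_out ≈ 1.84 V

The pot divides into 1.521 kΩ above the wiper and 1.129 kΩ below.
Lower segment in parallel with the load: 1.129 ‖ 0.891 = 0.4980 kΩ.
Loaded-divider output: V_out = 7.46 × 0.2466 = 1.840 V.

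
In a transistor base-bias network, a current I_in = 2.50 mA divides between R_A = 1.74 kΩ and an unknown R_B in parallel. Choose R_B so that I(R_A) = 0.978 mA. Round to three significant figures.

R_B ≈ 1.12 kΩ

In a two-way split, I_A/I_in = R_B/(R_A + R_B).
0.978/2.50 = R_B/(R_A + R_B) → R_B = R_A · (0.3912)/(1 − 0.3912) = 1.74 × 0.6426 = 1.118 kΩ.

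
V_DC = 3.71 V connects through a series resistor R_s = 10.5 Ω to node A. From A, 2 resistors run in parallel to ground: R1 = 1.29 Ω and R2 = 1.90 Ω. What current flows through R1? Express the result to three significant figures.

I ≈ 0.196 A

Combine the parallel branches: R_p = (1/1.29 + 1/1.90)⁻¹ = 0.7683 Ω.
V_A = 3.71 × 0.7683/11.27 = 0.2530 V.
Branch current I = V_A/R1 = 0.2530/1.29 = 0.1961 A.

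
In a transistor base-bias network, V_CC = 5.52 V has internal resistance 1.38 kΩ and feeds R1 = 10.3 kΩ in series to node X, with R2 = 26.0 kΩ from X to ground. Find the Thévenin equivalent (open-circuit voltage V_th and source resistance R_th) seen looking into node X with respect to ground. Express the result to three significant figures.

V_th ≈ 3.81 V, R_th ≈ 8.06 kΩ

R1' = 1.38 + 10.3 = 11.68 kΩ (source resistance + R1).
V_th is the unloaded tap voltage: V_CC · R2/(R1'+R2) = 5.52 × 0.6900 = 3.809 V.
With V_CC suppressed (replaced by a short), R_th = R1' ‖ R2 = (11.68 × 26.0)/(11.68 + 26.0) = 8.059 kΩ.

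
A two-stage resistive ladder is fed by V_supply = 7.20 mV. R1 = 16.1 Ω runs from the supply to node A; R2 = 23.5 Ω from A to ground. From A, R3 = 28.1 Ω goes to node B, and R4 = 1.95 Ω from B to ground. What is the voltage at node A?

V_A ≈ 3.24 mV

Node A sees R2 in parallel with the series input of stage 2, R3 + R4 = 30.05 Ω.
Effective lower resistance at A: R2 ‖ 30.05 = 13.19 Ω.
So V_A = 7.20 × 0.4503 = 3.242 mV.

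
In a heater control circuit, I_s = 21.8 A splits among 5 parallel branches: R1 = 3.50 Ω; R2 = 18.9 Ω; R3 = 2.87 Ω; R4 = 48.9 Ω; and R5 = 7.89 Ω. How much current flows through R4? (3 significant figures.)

I ≈ 0.534 A

ΣG = 1/3.50 + 1/18.9 + 1/2.87 + 1/48.9 + 1/7.89 = 0.8342.
By the current-divider rule, I = I_s · G_k/ΣG = 21.8 × 0.02451 = 0.5344 A.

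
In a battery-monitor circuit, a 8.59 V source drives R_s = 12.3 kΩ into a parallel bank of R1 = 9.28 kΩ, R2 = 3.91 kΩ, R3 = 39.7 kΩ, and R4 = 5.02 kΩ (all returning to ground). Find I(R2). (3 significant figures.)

Equivalent of the parallel group: R_p = 1.701 kΩ.
V_A by voltage divider: V_A = 8.59 × 1.701/(12.3 + 1.701) = 1.044 V.
Branch current I = V_A/R2 = 1.044/3.91 = 0.2669 mA.

I ≈ 0.267 mA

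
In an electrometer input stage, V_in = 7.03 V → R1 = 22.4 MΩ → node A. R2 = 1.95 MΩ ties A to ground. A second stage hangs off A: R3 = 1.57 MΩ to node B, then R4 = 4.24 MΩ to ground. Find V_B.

Node A sees R2 in parallel with the series input of stage 2, R3 + R4 = 5.810 MΩ.
R2 ‖ (R3+R4) = 1.460 MΩ.
V_A = 7.03 × 1.460/(22.4 + 1.460) = 0.4302 V.
Stage 2 is unloaded, so V_B = V_A · R4/(R3+R4) = 0.4302 × 4.24/5.810 = 0.3139 V.

V_B ≈ 0.314 V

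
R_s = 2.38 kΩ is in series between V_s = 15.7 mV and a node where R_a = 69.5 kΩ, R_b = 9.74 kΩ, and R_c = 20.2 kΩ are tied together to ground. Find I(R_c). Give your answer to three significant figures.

Parallel bank: R_p = 1/(1/69.5 + 1/9.74 + 1/20.2) = 6.004 kΩ.
Node voltage V_A = V_s · R_p/(R_s + R_p) = 15.7 × 0.7161 = 11.24 mV.
I(R_c) = V_A / R_c = 11.24/20.2 = 0.5566 µA.

I ≈ 0.557 µA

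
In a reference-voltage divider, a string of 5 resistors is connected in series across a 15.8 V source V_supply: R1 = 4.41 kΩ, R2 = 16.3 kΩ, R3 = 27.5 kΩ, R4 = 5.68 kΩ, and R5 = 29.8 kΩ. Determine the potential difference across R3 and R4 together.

V ≈ 6.26 V

Series total: ΣR = 4.41 + 16.3 + 27.5 + 5.68 + 29.8 = 83.69 kΩ.
R_{R3..R4} = 27.5 + 5.68 = 33.18 kΩ.
Voltage divider: V = V_supply · (33.18 / 83.69) = 15.8 × 0.3965 = 6.264 V.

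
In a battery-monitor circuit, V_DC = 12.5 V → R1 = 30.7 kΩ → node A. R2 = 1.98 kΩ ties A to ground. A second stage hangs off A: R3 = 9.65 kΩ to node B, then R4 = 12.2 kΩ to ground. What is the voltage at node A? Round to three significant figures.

Looking into the second stage from A: R3 + R4 = 21.85 kΩ appears in parallel with R2.
Effective lower resistance at A: R2 ‖ 21.85 = 1.815 kΩ.
V_A = 12.5 × 1.815/(30.7 + 1.815) = 0.6979 V.

V_A ≈ 0.698 V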